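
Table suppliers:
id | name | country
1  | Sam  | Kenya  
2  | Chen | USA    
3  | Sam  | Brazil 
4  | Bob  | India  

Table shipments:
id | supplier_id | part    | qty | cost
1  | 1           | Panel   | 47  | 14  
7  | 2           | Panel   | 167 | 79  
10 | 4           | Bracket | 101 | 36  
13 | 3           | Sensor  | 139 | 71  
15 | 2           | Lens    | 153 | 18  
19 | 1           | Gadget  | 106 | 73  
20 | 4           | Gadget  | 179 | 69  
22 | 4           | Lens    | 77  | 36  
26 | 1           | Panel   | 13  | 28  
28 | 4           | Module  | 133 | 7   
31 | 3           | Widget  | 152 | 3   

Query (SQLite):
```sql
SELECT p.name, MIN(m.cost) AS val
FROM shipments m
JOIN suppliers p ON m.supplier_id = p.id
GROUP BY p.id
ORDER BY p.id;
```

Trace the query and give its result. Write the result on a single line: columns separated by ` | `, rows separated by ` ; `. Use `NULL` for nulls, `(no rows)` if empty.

Sam | 14 ; Chen | 18 ; Sam | 3 ; Bob | 7

Join each shipments row to its suppliers via supplier_id.
Group joined rows by suppliers.id; compute MIN(m.cost) per group.
  1: ids {1, 19, 26} → MIN(m.cost)=14
  2: ids {7, 15} → MIN(m.cost)=18
  3: ids {13, 31} → MIN(m.cost)=3
  4: ids {10, 20, 22, 28} → MIN(m.cost)=7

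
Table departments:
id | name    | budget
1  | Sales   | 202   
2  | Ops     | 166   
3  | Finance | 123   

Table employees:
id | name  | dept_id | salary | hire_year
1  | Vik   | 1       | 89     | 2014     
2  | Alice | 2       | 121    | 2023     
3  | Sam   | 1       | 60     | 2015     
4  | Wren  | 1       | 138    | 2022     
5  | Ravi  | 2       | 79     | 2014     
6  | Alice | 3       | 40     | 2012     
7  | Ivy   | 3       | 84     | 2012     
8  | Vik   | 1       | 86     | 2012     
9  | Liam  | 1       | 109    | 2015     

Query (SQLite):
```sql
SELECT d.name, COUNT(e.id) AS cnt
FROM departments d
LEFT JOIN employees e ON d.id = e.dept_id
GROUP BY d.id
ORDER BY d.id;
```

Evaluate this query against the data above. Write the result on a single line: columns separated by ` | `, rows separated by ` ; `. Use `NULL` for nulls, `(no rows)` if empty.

Sales | 5 ; Ops | 2 ; Finance | 2

LEFT JOIN keeps every departments row; unmatched ones get NULL for employees columns.
Group by departments.id and compute COUNT(e.id). COUNT(col) of an all-NULL group is 0.
  1: ids {1, 3, 4, 8, 9} → COUNT(e.id)=5
  2: ids {2, 5} → COUNT(e.id)=2
  3: ids {6, 7} → COUNT(e.id)=2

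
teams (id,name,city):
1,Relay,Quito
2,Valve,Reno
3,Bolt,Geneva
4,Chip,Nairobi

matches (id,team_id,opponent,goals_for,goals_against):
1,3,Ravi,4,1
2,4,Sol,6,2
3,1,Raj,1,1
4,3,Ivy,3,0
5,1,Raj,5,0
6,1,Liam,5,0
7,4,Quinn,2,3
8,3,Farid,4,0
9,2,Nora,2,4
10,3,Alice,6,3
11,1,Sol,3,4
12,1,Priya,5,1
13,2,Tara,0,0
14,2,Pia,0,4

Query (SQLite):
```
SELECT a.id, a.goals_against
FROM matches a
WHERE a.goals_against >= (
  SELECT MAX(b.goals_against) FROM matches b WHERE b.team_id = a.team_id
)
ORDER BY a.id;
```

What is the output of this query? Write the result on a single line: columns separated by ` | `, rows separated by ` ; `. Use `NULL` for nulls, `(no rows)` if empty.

7 | 3 ; 9 | 4 ; 10 | 3 ; 11 | 4 ; 14 | 4

For each matches row a, compute MAX(goals_against) over rows sharing a.team_id.
Keep row a if a.goals_against >= that per-group MAX.
  team_id=1: MAX(goals_against) = 4
  team_id=2: MAX(goals_against) = 4
  team_id=3: MAX(goals_against) = 3
  team_id=4: MAX(goals_against) = 3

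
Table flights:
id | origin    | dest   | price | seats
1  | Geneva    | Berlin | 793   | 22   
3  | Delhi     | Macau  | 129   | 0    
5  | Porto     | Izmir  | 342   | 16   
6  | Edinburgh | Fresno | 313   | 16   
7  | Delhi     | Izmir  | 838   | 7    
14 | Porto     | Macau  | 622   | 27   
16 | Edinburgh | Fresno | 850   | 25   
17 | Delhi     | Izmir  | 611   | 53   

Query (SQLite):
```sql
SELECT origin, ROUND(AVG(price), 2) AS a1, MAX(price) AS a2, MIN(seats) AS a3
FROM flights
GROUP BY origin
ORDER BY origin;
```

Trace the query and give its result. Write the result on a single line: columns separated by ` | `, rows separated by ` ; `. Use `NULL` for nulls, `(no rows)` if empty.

Group flights by origin.
Per group compute: ROUND(AVG(price), 2), MAX(price), MIN(seats).
  Delhi: ids {3, 7, 17} → ROUND(AVG(price), 2)=526, MAX(price)=838, MIN(seats)=0
  Edinburgh: ids {6, 16} → ROUND(AVG(price), 2)=581.5, MAX(price)=850, MIN(seats)=16
  Geneva: ids {1} → ROUND(AVG(price), 2)=793, MAX(price)=793, MIN(seats)=22
  Porto: ids {5, 14} → ROUND(AVG(price), 2)=482, MAX(price)=622, MIN(seats)=16

Delhi | 526 | 838 | 0 ; Edinburgh | 581.5 | 850 | 16 ; Geneva | 793 | 793 | 22 ; Porto | 482 | 622 | 16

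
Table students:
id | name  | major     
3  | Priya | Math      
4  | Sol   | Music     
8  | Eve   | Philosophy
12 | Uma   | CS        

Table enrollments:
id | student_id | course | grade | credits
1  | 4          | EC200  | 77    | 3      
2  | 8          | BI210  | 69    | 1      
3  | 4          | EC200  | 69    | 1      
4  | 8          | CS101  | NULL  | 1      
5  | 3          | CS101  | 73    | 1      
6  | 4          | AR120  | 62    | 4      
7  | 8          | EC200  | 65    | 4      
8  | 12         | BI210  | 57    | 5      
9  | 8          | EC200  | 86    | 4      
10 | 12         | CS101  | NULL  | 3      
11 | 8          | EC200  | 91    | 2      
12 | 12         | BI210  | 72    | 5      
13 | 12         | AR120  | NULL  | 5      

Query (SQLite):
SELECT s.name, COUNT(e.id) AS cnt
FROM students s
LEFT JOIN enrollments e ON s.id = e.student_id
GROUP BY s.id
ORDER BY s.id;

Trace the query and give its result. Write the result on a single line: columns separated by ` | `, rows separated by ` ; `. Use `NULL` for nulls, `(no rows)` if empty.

LEFT JOIN keeps every students row; unmatched ones get NULL for enrollments columns.
Group by students.id and compute COUNT(e.id). COUNT(col) of an all-NULL group is 0.
  3: ids {5} → COUNT(e.id)=1
  4: ids {1, 3, 6} → COUNT(e.id)=3
  8: ids {2, 4, 7, 9, 11} → COUNT(e.id)=5
  12: ids {8, 10, 12, 13} → COUNT(e.id)=4

Priya | 1 ; Sol | 3 ; Eve | 5 ; Uma | 4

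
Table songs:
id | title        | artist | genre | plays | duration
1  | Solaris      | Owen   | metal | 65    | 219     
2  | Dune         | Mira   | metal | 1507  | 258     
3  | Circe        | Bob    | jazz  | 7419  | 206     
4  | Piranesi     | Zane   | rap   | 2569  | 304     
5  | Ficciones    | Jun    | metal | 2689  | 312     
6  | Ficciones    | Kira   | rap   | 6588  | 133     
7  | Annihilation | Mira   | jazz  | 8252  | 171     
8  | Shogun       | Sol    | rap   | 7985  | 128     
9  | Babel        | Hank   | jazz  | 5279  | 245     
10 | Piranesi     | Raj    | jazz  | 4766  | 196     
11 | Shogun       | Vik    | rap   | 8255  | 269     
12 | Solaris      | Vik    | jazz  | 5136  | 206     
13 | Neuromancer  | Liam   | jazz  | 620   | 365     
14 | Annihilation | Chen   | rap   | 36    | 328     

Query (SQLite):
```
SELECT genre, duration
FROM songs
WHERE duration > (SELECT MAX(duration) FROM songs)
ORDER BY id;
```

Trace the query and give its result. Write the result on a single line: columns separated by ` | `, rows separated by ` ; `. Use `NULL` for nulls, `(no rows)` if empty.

Scalar subquery: MAX(duration) over all songs rows = 365.
Keep rows where duration > that value.

(no rows)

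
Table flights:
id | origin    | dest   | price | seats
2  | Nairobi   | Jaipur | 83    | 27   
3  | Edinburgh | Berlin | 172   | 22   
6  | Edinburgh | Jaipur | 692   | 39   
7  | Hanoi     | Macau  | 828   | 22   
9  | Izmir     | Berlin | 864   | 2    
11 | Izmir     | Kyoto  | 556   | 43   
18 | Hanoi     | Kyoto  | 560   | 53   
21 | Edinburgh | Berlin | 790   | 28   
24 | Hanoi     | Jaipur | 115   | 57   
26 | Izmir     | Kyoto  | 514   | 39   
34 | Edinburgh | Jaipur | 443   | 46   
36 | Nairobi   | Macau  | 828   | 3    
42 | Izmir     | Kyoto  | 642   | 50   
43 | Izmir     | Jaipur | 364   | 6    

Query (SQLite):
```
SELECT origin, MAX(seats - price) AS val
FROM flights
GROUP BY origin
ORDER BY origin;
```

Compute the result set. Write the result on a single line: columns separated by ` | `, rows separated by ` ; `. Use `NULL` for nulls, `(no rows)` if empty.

Edinburgh | -150 ; Hanoi | -58 ; Izmir | -358 ; Nairobi | -56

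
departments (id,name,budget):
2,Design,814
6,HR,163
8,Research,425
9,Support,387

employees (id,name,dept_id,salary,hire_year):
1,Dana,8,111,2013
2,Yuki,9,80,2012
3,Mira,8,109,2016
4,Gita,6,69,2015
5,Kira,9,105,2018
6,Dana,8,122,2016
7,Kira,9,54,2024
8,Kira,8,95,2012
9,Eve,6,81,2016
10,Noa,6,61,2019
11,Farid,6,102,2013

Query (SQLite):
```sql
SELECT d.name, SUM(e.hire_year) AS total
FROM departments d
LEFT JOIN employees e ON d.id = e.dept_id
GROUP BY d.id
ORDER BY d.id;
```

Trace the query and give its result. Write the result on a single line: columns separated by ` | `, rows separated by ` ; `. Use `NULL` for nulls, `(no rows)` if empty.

LEFT JOIN keeps every departments row; unmatched ones get NULL for employees columns.
Group by departments.id and compute SUM(e.hire_year). SUM over an all-NULL group is NULL.
  2: ids {—} → SUM(e.hire_year)=NULL
  6: ids {4, 9, 10, 11} → SUM(e.hire_year)=8063
  8: ids {1, 3, 6, 8} → SUM(e.hire_year)=8057
  9: ids {2, 5, 7} → SUM(e.hire_year)=6054

Design | NULL ; HR | 8063 ; Research | 8057 ; Support | 6054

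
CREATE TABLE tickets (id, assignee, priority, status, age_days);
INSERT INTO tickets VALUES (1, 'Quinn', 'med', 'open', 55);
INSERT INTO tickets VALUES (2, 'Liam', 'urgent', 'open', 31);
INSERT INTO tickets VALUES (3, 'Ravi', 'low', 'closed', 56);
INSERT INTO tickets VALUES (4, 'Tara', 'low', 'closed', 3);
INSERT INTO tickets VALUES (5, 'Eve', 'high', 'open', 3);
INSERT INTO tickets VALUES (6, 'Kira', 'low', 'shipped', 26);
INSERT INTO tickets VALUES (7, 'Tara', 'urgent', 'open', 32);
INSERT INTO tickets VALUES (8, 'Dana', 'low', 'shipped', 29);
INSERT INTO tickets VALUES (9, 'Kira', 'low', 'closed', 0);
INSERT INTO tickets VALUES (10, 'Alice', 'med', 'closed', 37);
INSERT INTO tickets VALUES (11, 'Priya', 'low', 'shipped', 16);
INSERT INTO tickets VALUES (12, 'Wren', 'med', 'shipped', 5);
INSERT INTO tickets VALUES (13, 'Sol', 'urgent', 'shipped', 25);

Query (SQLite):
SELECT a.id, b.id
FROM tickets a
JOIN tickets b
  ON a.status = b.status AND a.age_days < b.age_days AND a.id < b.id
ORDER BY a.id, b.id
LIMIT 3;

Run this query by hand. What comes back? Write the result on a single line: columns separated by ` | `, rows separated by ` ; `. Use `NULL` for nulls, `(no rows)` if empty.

2 | 7 ; 4 | 10 ; 5 | 7

Pairs (a,b) with same status, a.age_days < b.age_days, a.id < b.id.
status groups: closed:{3,4,9,10} open:{1,2,5,7} shipped:{6,8,11,12,13}
Ordered by (a.id, b.id); first 3.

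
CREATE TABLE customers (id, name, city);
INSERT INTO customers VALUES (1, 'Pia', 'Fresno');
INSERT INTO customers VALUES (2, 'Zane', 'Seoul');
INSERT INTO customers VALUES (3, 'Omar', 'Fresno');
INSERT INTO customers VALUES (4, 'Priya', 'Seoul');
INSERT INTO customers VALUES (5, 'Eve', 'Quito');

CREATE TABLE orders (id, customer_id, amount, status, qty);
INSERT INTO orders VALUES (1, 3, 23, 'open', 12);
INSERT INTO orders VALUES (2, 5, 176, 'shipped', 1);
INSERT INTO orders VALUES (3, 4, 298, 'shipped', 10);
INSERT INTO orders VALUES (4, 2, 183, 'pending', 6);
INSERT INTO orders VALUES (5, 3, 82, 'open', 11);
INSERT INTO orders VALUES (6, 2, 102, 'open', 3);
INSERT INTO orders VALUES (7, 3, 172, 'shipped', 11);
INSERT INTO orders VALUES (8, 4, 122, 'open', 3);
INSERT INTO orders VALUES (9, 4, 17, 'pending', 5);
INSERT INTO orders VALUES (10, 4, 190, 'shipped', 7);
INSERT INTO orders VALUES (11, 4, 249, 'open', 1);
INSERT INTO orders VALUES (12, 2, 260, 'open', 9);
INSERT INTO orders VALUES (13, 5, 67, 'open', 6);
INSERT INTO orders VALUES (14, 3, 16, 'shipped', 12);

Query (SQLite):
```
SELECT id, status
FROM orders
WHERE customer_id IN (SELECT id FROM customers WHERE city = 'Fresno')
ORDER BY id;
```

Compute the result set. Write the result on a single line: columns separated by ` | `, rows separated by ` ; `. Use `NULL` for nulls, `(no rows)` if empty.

Inner query: customers.id where city = 'Fresno'.
Outer: keep orders rows whose customer_id is in that set.
Inner query → {1, 3}

1 | open ; 5 | open ; 7 | shipped ; 14 | shipped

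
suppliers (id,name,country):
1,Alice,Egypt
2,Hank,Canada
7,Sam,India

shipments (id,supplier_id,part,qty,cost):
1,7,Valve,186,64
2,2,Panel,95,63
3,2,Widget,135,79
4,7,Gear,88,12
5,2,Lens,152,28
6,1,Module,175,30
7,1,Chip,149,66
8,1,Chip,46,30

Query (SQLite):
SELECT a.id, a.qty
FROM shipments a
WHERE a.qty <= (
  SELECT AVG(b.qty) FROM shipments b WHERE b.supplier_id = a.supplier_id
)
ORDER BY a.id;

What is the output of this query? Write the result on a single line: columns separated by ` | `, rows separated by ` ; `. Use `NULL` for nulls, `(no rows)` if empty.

For each shipments row a, compute AVG(qty) over rows sharing a.supplier_id.
Keep row a if a.qty <= that per-group AVG.
  supplier_id=1: AVG(qty) = 123.333333
  supplier_id=2: AVG(qty) = 127.333333
  supplier_id=7: AVG(qty) = 137.0

2 | 95 ; 4 | 88 ; 8 | 46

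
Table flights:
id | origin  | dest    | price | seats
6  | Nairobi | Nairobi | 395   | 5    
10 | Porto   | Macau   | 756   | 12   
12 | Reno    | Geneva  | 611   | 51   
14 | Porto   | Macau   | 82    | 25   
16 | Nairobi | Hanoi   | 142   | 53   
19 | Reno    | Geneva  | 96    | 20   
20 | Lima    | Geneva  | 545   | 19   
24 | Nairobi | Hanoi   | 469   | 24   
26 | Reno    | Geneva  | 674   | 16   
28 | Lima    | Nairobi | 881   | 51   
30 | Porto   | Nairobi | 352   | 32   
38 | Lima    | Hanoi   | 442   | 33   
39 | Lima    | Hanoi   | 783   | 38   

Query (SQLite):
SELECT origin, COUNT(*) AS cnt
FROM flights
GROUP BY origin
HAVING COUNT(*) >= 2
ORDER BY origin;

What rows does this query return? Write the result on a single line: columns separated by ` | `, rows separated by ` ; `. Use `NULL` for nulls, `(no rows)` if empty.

Lima | 4 ; Nairobi | 3 ; Porto | 3 ; Reno | 3

Partition flights by origin; compute COUNT(*) within each group.
HAVING: keep groups with count ≥ 2.
  Lima: ids {20, 28, 38, 39} → COUNT(*)=4
  Nairobi: ids {6, 16, 24} → COUNT(*)=3
  Porto: ids {10, 14, 30} → COUNT(*)=3
  Reno: ids {12, 19, 26} → COUNT(*)=3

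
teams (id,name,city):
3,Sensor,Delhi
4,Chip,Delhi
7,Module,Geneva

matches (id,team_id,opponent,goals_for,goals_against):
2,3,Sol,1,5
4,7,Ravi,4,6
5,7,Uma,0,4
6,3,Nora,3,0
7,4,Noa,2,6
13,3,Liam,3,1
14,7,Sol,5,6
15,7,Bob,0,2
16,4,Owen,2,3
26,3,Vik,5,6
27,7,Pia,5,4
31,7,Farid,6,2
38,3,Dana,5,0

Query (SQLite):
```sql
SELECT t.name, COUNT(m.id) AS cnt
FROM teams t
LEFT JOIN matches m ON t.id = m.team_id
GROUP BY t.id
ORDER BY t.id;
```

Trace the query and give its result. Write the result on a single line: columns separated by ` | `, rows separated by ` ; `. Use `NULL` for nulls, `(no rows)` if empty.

LEFT JOIN keeps every teams row; unmatched ones get NULL for matches columns.
Group by teams.id and compute COUNT(m.id). COUNT(col) of an all-NULL group is 0.
  3: ids {2, 6, 13, 26, 38} → COUNT(m.id)=5
  4: ids {7, 16} → COUNT(m.id)=2
  7: ids {4, 5, 14, 15, 27, 31} → COUNT(m.id)=6

Sensor | 5 ; Chip | 2 ; Module | 6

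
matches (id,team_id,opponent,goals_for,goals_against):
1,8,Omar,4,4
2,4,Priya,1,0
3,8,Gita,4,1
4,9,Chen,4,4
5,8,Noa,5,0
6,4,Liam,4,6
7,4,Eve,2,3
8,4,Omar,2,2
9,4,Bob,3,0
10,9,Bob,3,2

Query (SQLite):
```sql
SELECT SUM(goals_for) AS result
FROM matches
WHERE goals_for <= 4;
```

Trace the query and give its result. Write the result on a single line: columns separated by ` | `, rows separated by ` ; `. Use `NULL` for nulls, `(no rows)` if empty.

Rows where goals_for <= 4 → goals_for values: [4, 1, 4, 4, 4, 2, 2, 3, 3].
SUM of non-NULL values = 27.

27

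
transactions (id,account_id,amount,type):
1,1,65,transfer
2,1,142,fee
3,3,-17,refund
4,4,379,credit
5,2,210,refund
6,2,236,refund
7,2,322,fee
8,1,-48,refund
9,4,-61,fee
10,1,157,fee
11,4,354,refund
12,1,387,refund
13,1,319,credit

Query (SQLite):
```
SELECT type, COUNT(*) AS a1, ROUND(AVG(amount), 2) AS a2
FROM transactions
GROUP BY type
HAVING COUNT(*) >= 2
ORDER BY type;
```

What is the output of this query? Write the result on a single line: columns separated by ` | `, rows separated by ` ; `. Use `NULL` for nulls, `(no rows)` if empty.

Group transactions by type.
Per group compute: COUNT(*), ROUND(AVG(amount), 2).
HAVING: drop groups with fewer than 2 rows.
  credit: ids {4, 13} → COUNT(*)=2, ROUND(AVG(amount), 2)=349
  fee: ids {2, 7, 9, 10} → COUNT(*)=4, ROUND(AVG(amount), 2)=140
  refund: ids {3, 5, 6, 8, 11, 12} → COUNT(*)=6, ROUND(AVG(amount), 2)=187
  transfer: ids {1} → COUNT(*)=1, ROUND(AVG(amount), 2)=65

credit | 2 | 349 ; fee | 4 | 140 ; refund | 6 | 187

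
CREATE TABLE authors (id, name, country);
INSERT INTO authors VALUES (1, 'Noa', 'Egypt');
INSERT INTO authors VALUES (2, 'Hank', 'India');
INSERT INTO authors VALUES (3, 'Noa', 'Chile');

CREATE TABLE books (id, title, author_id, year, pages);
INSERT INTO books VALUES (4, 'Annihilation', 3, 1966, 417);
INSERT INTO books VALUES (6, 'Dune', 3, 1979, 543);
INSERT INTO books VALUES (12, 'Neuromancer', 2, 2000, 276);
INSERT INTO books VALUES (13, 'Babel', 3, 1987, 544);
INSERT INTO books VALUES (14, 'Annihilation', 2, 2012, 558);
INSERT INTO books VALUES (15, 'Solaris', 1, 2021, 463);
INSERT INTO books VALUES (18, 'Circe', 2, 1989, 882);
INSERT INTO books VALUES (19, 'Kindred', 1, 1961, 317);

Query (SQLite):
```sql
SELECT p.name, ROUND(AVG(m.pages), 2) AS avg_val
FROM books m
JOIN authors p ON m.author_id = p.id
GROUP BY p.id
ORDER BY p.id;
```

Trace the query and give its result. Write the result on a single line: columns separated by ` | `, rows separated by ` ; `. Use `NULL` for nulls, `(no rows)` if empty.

Join each books row to its authors via author_id.
Group joined rows by authors.id; compute ROUND(AVG(m.pages), 2) per group.
  1: ids {15, 19} → ROUND(AVG(m.pages), 2)=390
  2: ids {12, 14, 18} → ROUND(AVG(m.pages), 2)=572
  3: ids {4, 6, 13} → ROUND(AVG(m.pages), 2)=501.33

Noa | 390 ; Hank | 572 ; Noa | 501.33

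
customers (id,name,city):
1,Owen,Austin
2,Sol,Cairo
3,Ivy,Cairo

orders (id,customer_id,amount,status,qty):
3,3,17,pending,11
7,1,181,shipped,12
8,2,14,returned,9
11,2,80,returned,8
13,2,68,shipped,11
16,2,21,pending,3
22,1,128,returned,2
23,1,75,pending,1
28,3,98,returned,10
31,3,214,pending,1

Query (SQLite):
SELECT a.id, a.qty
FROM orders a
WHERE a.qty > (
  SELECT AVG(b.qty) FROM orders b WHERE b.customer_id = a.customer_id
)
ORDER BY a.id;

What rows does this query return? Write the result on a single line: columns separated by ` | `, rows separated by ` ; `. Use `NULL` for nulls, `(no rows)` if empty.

3 | 11 ; 7 | 12 ; 8 | 9 ; 11 | 8 ; 13 | 11 ; 28 | 10

For each orders row a, compute AVG(qty) over rows sharing a.customer_id.
Keep row a if a.qty > that per-group AVG.
  customer_id=1: AVG(qty) = 5.0
  customer_id=2: AVG(qty) = 7.75
  customer_id=3: AVG(qty) = 7.333333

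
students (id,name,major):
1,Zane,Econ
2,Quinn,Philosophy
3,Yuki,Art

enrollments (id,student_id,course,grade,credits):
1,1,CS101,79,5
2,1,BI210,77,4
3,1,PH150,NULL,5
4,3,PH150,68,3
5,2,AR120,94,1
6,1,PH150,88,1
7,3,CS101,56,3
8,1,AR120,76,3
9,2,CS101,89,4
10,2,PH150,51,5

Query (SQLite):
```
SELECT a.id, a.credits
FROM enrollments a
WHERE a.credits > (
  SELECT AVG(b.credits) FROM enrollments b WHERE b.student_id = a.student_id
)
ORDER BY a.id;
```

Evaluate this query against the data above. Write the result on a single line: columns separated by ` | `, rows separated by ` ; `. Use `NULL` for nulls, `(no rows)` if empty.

For each enrollments row a, compute AVG(credits) over rows sharing a.student_id.
Keep row a if a.credits > that per-group AVG.
  student_id=1: AVG(credits) = 3.6
  student_id=2: AVG(credits) = 3.333333
  student_id=3: AVG(credits) = 3.0

1 | 5 ; 2 | 4 ; 3 | 5 ; 9 | 4 ; 10 | 5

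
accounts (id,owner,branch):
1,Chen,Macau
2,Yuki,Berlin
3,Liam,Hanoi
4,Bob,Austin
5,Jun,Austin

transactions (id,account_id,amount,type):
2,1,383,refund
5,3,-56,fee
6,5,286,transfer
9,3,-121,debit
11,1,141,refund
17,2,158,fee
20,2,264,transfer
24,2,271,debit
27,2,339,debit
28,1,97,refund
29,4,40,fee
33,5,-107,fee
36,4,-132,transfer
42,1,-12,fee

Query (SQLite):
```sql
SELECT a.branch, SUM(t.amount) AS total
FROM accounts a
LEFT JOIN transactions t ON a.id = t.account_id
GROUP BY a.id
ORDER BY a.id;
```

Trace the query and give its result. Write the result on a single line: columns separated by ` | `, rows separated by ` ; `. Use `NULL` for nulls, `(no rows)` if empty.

Macau | 609 ; Berlin | 1032 ; Hanoi | -177 ; Austin | -92 ; Austin | 179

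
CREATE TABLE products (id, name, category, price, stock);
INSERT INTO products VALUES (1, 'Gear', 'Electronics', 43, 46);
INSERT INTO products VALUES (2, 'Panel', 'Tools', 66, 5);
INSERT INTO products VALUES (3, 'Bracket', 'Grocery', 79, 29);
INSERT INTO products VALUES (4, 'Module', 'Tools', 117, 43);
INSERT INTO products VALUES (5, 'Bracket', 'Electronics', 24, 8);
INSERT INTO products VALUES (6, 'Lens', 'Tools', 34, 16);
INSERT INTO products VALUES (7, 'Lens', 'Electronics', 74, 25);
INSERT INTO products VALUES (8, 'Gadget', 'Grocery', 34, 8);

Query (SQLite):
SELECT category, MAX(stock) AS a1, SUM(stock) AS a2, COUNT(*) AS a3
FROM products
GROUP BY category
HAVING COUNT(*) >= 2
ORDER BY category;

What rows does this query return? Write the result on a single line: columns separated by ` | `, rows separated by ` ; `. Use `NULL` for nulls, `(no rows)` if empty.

Electronics | 46 | 79 | 3 ; Grocery | 29 | 37 | 2 ; Tools | 43 | 64 | 3

Group products by category.
Per group compute: MAX(stock), SUM(stock), COUNT(*).
HAVING: drop groups with fewer than 2 rows.
  Electronics: ids {1, 5, 7} → MAX(stock)=46, SUM(stock)=79, COUNT(*)=3
  Grocery: ids {3, 8} → MAX(stock)=29, SUM(stock)=37, COUNT(*)=2
  Tools: ids {2, 4, 6} → MAX(stock)=43, SUM(stock)=64, COUNT(*)=3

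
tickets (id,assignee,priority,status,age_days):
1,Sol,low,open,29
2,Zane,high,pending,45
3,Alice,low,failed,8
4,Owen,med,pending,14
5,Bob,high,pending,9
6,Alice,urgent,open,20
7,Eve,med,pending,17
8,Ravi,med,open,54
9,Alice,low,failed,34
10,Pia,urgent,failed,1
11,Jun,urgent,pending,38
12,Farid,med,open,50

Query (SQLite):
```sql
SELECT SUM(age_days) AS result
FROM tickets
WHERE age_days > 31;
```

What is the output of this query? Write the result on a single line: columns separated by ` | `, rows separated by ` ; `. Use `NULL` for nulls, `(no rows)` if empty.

Rows where age_days > 31 → age_days values: [45, 54, 34, 38, 50].
SUM of non-NULL values = 221.

221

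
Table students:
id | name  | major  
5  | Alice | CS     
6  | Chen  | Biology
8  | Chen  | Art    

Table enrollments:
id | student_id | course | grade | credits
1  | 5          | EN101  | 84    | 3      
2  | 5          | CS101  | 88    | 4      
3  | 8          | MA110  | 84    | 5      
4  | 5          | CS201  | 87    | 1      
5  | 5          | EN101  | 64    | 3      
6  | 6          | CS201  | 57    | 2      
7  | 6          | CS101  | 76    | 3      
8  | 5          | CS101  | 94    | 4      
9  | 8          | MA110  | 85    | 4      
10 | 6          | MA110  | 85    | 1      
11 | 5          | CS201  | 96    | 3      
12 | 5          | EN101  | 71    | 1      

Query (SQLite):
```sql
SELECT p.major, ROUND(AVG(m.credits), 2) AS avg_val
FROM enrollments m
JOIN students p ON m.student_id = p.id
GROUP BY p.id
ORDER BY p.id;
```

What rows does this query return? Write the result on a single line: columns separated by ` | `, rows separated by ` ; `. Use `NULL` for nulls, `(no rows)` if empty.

CS | 2.71 ; Biology | 2 ; Art | 4.5

Join each enrollments row to its students via student_id.
Group joined rows by students.id; compute ROUND(AVG(m.credits), 2) per group.
  5: ids {1, 2, 4, 5, 8, 11, 12} → ROUND(AVG(m.credits), 2)=2.71
  6: ids {6, 7, 10} → ROUND(AVG(m.credits), 2)=2
  8: ids {3, 9} → ROUND(AVG(m.credits), 2)=4.5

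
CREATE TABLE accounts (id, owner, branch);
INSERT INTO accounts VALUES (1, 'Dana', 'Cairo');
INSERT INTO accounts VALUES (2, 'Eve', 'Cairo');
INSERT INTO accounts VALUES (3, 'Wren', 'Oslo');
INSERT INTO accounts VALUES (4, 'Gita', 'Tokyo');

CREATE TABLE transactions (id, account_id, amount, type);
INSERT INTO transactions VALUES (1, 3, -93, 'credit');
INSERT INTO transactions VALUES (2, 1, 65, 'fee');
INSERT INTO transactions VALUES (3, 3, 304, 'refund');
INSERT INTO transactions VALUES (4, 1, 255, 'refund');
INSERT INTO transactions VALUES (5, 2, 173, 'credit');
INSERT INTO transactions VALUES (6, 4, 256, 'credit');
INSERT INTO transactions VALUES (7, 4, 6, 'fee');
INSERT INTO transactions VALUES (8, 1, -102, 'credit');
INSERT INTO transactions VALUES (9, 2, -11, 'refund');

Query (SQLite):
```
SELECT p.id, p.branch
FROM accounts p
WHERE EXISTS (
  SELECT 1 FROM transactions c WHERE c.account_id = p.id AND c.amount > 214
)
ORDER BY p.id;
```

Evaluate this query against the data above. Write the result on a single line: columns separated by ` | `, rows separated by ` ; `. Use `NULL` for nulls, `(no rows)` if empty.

1 | Cairo ; 3 | Oslo ; 4 | Tokyo

For each accounts row, check whether any transactions with matching account_id has amount > 214.
Keep rows where that is true.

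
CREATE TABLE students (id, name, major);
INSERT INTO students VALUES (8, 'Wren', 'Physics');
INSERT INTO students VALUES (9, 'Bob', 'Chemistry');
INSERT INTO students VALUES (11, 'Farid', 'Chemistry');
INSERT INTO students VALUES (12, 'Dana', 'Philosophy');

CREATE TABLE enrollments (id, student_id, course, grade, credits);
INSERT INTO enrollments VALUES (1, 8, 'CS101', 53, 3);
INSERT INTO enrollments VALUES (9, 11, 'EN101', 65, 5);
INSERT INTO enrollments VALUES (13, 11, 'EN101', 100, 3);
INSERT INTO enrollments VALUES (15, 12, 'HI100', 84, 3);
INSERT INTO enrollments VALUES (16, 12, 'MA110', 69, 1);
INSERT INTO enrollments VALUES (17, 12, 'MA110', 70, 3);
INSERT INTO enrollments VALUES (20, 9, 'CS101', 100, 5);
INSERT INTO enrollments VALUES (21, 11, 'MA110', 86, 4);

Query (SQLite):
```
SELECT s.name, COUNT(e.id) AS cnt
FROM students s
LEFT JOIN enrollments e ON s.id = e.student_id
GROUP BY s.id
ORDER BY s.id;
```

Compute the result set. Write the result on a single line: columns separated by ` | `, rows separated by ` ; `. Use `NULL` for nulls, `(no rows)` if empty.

LEFT JOIN keeps every students row; unmatched ones get NULL for enrollments columns.
Group by students.id and compute COUNT(e.id). COUNT(col) of an all-NULL group is 0.
  8: ids {1} → COUNT(e.id)=1
  9: ids {20} → COUNT(e.id)=1
  11: ids {9, 13, 21} → COUNT(e.id)=3
  12: ids {15, 16, 17} → COUNT(e.id)=3

Wren | 1 ; Bob | 1 ; Farid | 3 ; Dana | 3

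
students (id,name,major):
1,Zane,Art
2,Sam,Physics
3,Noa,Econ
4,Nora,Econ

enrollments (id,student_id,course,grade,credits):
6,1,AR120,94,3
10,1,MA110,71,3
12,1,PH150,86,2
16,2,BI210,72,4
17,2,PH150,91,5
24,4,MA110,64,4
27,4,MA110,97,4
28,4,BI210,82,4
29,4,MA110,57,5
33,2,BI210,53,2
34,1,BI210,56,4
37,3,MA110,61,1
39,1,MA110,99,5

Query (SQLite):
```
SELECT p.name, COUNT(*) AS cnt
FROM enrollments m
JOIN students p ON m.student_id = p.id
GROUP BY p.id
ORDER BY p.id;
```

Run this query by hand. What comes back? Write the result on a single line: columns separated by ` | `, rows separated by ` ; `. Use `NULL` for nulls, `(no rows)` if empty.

Join each enrollments row to its students via student_id.
Group joined rows by students.id; compute COUNT(*) per group.
  1: ids {6, 10, 12, 34, 39} → COUNT(*)=5
  2: ids {16, 17, 33} → COUNT(*)=3
  3: ids {37} → COUNT(*)=1
  4: ids {24, 27, 28, 29} → COUNT(*)=4

Zane | 5 ; Sam | 3 ; Noa | 1 ; Nora | 4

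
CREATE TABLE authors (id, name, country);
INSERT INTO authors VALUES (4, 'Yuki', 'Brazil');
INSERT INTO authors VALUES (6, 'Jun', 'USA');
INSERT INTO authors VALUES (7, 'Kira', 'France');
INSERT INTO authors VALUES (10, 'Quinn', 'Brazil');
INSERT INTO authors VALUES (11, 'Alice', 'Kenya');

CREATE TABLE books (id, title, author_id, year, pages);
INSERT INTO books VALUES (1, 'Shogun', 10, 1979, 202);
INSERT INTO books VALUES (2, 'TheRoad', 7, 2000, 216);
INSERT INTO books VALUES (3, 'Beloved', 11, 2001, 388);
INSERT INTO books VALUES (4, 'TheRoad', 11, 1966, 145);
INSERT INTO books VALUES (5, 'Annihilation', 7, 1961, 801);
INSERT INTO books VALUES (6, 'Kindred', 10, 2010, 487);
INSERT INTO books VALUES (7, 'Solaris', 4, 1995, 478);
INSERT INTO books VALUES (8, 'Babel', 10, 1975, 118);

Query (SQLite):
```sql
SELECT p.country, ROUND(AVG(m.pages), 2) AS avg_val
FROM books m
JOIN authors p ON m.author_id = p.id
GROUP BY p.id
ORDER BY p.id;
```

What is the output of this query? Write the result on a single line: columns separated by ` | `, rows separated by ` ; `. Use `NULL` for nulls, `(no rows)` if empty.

Brazil | 478 ; France | 508.5 ; Brazil | 269 ; Kenya | 266.5

Join each books row to its authors via author_id.
Group joined rows by authors.id; compute ROUND(AVG(m.pages), 2) per group.
  4: ids {7} → ROUND(AVG(m.pages), 2)=478
  7: ids {2, 5} → ROUND(AVG(m.pages), 2)=508.5
  10: ids {1, 6, 8} → ROUND(AVG(m.pages), 2)=269
  11: ids {3, 4} → ROUND(AVG(m.pages), 2)=266.5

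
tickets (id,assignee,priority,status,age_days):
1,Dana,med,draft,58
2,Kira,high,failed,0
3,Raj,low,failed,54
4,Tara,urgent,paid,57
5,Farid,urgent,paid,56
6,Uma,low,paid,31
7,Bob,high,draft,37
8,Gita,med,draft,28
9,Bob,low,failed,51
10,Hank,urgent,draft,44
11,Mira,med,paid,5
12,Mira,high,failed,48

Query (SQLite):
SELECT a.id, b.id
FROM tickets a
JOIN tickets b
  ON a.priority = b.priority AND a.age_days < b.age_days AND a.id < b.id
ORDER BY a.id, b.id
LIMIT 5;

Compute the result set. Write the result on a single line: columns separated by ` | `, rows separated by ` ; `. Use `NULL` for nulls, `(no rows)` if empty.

Pairs (a,b) with same priority, a.age_days < b.age_days, a.id < b.id.
priority groups: high:{2,7,12} low:{3,6,9} med:{1,8,11} urgent:{4,5,10}
Ordered by (a.id, b.id); first 5.

2 | 7 ; 2 | 12 ; 6 | 9 ; 7 | 12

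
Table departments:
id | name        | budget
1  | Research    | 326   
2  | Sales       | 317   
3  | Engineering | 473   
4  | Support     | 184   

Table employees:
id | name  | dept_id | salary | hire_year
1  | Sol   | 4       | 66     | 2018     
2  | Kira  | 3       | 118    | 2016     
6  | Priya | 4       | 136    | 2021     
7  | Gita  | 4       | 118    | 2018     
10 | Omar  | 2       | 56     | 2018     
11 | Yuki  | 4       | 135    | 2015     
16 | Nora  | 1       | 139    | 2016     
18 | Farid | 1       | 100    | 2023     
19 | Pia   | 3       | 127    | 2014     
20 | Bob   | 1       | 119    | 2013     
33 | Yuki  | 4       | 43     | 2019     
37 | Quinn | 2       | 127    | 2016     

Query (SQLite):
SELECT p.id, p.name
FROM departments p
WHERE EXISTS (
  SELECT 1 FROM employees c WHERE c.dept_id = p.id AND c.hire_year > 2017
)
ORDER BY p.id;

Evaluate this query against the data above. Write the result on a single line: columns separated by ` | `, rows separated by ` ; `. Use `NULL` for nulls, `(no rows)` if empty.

1 | Research ; 2 | Sales ; 4 | Support

For each departments row, check whether any employees with matching dept_id has hire_year > 2017.
Keep rows where that is true.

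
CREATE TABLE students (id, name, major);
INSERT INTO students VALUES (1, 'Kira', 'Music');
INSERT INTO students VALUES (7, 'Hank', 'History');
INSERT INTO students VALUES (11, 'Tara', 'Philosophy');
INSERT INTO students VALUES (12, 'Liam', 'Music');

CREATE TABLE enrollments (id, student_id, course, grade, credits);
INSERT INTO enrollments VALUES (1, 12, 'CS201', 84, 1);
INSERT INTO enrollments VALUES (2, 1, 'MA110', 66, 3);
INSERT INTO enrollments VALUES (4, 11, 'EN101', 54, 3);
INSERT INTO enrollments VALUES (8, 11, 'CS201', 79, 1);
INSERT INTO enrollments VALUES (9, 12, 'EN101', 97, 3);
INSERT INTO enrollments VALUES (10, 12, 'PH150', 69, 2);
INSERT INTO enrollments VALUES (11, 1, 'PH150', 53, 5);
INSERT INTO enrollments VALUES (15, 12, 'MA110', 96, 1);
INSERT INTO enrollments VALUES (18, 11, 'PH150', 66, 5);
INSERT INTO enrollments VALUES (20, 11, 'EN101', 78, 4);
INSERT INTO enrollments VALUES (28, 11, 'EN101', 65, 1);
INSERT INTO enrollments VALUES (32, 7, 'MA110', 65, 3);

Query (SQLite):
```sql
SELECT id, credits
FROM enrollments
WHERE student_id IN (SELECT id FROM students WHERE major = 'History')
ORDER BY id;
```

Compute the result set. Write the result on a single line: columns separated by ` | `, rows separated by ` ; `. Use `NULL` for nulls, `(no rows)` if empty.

32 | 3

Inner query: students.id where major = 'History'.
Outer: keep enrollments rows whose student_id is in that set.
Inner query → {7}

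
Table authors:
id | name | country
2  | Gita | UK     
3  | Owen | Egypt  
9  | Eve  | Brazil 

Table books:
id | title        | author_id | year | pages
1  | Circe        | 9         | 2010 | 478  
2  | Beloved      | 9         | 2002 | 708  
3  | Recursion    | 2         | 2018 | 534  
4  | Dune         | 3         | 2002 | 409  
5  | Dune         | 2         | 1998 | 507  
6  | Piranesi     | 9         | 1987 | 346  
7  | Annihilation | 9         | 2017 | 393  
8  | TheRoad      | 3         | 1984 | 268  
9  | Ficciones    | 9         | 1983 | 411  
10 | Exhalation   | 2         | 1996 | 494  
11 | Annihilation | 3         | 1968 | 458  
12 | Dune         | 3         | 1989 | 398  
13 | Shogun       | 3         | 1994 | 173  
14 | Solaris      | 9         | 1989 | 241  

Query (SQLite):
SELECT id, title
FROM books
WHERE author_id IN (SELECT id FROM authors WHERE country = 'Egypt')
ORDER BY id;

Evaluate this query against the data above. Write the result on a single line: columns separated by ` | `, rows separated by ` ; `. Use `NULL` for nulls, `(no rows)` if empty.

4 | Dune ; 8 | TheRoad ; 11 | Annihilation ; 12 | Dune ; 13 | Shogun

Inner query: authors.id where country = 'Egypt'.
Outer: keep books rows whose author_id is in that set.
Inner query → {3}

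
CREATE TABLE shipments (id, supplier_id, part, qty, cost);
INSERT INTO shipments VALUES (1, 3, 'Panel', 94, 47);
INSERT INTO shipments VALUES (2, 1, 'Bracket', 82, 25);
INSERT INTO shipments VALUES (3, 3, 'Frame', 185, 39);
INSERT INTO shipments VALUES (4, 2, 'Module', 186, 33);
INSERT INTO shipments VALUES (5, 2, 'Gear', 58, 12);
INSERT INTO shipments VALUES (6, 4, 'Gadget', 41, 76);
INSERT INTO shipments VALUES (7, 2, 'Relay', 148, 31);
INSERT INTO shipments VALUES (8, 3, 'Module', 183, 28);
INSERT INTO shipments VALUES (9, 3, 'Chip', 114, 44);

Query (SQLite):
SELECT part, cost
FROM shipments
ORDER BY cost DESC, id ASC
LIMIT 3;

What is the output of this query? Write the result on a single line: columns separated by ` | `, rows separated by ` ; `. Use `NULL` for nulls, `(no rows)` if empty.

Gadget | 76 ; Panel | 47 ; Chip | 44

Sort by cost desc, tiebreak id asc: (76, id=6), (47, id=1), (44, id=9), (39, id=3), (33, id=4), (31, id=7) …. Take first 3.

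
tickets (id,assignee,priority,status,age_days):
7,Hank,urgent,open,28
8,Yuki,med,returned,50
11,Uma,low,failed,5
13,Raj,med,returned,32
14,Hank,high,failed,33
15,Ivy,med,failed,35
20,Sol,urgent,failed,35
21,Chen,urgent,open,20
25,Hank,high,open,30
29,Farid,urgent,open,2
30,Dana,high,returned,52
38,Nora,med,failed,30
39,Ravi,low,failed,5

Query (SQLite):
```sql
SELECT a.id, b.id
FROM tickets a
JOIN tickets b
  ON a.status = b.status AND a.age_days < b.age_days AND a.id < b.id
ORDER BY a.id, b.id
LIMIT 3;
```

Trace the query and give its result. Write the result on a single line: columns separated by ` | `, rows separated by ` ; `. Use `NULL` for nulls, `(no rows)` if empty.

7 | 25 ; 8 | 30 ; 11 | 14

Pairs (a,b) with same status, a.age_days < b.age_days, a.id < b.id.
status groups: failed:{11,14,15,20,38,39} open:{7,21,25,29} returned:{8,13,30}
Ordered by (a.id, b.id); first 3.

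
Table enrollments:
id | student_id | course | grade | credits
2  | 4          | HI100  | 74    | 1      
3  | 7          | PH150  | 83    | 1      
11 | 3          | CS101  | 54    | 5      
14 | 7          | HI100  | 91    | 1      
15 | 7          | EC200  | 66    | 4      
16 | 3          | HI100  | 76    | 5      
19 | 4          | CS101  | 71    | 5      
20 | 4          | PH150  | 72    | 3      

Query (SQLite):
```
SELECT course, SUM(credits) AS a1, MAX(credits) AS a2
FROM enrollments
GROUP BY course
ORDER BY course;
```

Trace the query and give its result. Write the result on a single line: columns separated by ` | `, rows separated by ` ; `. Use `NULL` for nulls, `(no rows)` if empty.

CS101 | 10 | 5 ; EC200 | 4 | 4 ; HI100 | 7 | 5 ; PH150 | 4 | 3

Group enrollments by course.
Per group compute: SUM(credits), MAX(credits).
  CS101: ids {11, 19} → SUM(credits)=10, MAX(credits)=5
  EC200: ids {15} → SUM(credits)=4, MAX(credits)=4
  HI100: ids {2, 14, 16} → SUM(credits)=7, MAX(credits)=5
  PH150: ids {3, 20} → SUM(credits)=4, MAX(credits)=3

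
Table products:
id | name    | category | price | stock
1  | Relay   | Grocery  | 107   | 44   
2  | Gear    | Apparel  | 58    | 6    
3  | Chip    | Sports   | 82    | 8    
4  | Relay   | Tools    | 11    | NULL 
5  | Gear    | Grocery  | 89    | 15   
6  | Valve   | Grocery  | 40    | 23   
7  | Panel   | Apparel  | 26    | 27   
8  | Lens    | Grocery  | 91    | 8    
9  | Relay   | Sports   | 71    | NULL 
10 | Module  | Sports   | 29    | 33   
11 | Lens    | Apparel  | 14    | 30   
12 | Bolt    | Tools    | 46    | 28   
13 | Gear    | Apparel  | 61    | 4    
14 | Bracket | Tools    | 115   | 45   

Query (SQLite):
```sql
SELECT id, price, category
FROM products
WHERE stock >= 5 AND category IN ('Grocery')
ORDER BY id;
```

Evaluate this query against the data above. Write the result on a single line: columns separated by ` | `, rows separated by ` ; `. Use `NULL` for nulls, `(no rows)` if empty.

stock >= 5: ids {1, 2, 3, 5, 6, 7, 8, 10, 11, 12, 14}
category IN ('Grocery'): ids {1, 5, 6, 8}
Combine with AND.

1 | 107 | Grocery ; 5 | 89 | Grocery ; 6 | 40 | Grocery ; 8 | 91 | Grocery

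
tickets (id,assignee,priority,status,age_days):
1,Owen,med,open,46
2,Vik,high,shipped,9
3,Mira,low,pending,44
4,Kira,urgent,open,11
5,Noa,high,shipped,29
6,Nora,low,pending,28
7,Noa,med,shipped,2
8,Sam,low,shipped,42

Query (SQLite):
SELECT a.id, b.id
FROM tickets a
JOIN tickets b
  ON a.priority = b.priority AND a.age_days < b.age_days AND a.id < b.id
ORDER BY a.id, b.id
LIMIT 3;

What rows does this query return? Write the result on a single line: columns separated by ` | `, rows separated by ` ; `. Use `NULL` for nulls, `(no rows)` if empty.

2 | 5 ; 6 | 8

Pairs (a,b) with same priority, a.age_days < b.age_days, a.id < b.id.
priority groups: high:{2,5} low:{3,6,8} med:{1,7} urgent:{4}
Ordered by (a.id, b.id); first 3.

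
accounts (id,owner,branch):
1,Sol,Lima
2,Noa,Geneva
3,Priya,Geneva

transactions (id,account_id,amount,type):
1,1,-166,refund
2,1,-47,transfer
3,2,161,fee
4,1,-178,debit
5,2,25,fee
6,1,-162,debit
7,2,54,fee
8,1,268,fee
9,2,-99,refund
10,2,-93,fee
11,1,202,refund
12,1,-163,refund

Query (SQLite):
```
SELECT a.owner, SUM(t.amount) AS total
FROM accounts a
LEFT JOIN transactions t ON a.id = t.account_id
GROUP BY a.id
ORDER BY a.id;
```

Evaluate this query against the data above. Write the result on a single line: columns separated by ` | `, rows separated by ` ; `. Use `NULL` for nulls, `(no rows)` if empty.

LEFT JOIN keeps every accounts row; unmatched ones get NULL for transactions columns.
Group by accounts.id and compute SUM(t.amount). SUM over an all-NULL group is NULL.
  1: ids {1, 2, 4, 6, 8, 11, 12} → SUM(t.amount)=-246
  2: ids {3, 5, 7, 9, 10} → SUM(t.amount)=48
  3: ids {—} → SUM(t.amount)=NULL

Sol | -246 ; Noa | 48 ; Priya | NULL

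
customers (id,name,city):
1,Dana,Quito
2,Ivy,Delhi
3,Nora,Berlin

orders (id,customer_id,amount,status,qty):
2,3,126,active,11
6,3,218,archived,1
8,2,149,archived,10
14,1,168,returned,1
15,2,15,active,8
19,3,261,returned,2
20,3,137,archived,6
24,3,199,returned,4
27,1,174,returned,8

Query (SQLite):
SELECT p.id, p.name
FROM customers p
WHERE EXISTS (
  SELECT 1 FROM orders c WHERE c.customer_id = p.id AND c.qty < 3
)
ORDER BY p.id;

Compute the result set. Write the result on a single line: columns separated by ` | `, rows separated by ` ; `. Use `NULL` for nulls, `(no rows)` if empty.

For each customers row, check whether any orders with matching customer_id has qty < 3.
Keep rows where that is true.

1 | Dana ; 3 | Nora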